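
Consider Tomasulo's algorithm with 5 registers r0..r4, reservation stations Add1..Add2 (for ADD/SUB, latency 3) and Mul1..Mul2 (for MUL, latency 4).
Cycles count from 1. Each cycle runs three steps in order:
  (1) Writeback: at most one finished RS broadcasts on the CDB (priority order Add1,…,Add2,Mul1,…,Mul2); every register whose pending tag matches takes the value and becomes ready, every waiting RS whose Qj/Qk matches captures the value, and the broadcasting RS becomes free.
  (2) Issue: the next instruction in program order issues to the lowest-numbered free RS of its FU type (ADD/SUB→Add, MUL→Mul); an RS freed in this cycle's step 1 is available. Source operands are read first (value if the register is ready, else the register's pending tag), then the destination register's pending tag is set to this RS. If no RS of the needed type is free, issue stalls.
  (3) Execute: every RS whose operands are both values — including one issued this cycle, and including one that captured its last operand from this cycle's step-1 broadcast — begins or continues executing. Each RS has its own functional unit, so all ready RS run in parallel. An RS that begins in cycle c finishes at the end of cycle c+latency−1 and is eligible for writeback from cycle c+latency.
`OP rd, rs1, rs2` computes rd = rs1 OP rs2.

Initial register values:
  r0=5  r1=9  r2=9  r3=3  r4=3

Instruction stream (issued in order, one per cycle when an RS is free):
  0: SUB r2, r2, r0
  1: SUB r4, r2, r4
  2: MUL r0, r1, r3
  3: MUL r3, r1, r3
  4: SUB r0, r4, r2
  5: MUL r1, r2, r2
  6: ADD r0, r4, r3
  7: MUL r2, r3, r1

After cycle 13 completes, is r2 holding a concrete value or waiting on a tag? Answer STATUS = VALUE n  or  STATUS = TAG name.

c1: issue SUB r2<-Add1 | r0:5,r1:9,r2:Add1,r3:3,r4:3
c2: issue SUB r4<-Add2 | r0:5,r1:9,r2:Add1,r3:3,r4:Add2
c3: issue MUL r0<-Mul1 | r0:Mul1,r1:9,r2:Add1,r3:3,r4:Add2
c4: CDB Add1=4; issue MUL r3<-Mul2 | r0:Mul1,r1:9,r2:4,r3:Mul2,r4:Add2
c5: issue SUB r0<-Add1 | r0:Add1,r1:9,r2:4,r3:Mul2,r4:Add2
c6: stall | r0:Add1,r1:9,r2:4,r3:Mul2,r4:Add2
c7: CDB Add2=1; stall | r0:Add1,r1:9,r2:4,r3:Mul2,r4:1
c8: CDB Mul1=27; issue MUL r1<-Mul1 | r0:Add1,r1:Mul1,r2:4,r3:Mul2,r4:1
c9: CDB Mul2=27; issue ADD r0<-Add2 | r0:Add2,r1:Mul1,r2:4,r3:27,r4:1
c10: CDB Add1=-3; issue MUL r2<-Mul2 | r0:Add2,r1:Mul1,r2:Mul2,r3:27,r4:1
c11: - | r0:Add2,r1:Mul1,r2:Mul2,r3:27,r4:1
c12: CDB Add2=28 | r0:28,r1:Mul1,r2:Mul2,r3:27,r4:1
c13: CDB Mul1=16 | r0:28,r1:16,r2:Mul2,r3:27,r4:1

STATUS = TAG Mul2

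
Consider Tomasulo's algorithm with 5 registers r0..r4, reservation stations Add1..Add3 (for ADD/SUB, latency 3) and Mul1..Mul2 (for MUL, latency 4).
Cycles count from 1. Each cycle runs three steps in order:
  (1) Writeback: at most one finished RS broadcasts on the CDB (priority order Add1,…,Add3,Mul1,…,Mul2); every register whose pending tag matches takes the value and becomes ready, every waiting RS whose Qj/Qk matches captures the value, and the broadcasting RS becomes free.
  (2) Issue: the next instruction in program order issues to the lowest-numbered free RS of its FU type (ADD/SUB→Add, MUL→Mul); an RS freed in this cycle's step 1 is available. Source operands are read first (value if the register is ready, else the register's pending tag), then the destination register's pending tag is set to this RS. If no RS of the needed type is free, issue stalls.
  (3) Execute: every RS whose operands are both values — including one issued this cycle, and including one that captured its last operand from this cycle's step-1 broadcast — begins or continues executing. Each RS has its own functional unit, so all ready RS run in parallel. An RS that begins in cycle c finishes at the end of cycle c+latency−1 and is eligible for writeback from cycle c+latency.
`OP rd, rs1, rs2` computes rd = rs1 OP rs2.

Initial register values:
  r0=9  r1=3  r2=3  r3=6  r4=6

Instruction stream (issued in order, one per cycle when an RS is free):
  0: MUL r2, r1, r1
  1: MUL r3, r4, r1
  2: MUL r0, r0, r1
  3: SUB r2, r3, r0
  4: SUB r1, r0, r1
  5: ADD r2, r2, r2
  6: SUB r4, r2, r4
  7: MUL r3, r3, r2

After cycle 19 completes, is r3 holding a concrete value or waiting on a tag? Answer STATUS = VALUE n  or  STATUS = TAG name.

  c1: issue MUL r2<-Mul1  regs: r0:9,r1:3,r2:Mul1,r3:6,r4:6
  c2: issue MUL r3<-Mul2  regs: r0:9,r1:3,r2:Mul1,r3:Mul2,r4:6
  c3: stall  regs: r0:9,r1:3,r2:Mul1,r3:Mul2,r4:6
  c4: stall  regs: r0:9,r1:3,r2:Mul1,r3:Mul2,r4:6
  c5: CDB Mul1=9; issue MUL r0<-Mul1  regs: r0:Mul1,r1:3,r2:9,r3:Mul2,r4:6
  c6: CDB Mul2=18; issue SUB r2<-Add1  regs: r0:Mul1,r1:3,r2:Add1,r3:18,r4:6
  c7: issue SUB r1<-Add2  regs: r0:Mul1,r1:Add2,r2:Add1,r3:18,r4:6
  c8: issue ADD r2<-Add3  regs: r0:Mul1,r1:Add2,r2:Add3,r3:18,r4:6
  c9: CDB Mul1=27; stall  regs: r0:27,r1:Add2,r2:Add3,r3:18,r4:6
  c10: stall  regs: r0:27,r1:Add2,r2:Add3,r3:18,r4:6
  c11: stall  regs: r0:27,r1:Add2,r2:Add3,r3:18,r4:6
  c12: CDB Add1=-9; issue SUB r4<-Add1  regs: r0:27,r1:Add2,r2:Add3,r3:18,r4:Add1
  c13: CDB Add2=24; issue MUL r3<-Mul1  regs: r0:27,r1:24,r2:Add3,r3:Mul1,r4:Add1
  c14: -  regs: r0:27,r1:24,r2:Add3,r3:Mul1,r4:Add1
  c15: CDB Add3=-18  regs: r0:27,r1:24,r2:-18,r3:Mul1,r4:Add1
  c16: -  regs: r0:27,r1:24,r2:-18,r3:Mul1,r4:Add1
  c17: -  regs: r0:27,r1:24,r2:-18,r3:Mul1,r4:Add1
  c18: CDB Add1=-24  regs: r0:27,r1:24,r2:-18,r3:Mul1,r4:-24
  c19: CDB Mul1=-324  regs: r0:27,r1:24,r2:-18,r3:-324,r4:-24

STATUS = VALUE -324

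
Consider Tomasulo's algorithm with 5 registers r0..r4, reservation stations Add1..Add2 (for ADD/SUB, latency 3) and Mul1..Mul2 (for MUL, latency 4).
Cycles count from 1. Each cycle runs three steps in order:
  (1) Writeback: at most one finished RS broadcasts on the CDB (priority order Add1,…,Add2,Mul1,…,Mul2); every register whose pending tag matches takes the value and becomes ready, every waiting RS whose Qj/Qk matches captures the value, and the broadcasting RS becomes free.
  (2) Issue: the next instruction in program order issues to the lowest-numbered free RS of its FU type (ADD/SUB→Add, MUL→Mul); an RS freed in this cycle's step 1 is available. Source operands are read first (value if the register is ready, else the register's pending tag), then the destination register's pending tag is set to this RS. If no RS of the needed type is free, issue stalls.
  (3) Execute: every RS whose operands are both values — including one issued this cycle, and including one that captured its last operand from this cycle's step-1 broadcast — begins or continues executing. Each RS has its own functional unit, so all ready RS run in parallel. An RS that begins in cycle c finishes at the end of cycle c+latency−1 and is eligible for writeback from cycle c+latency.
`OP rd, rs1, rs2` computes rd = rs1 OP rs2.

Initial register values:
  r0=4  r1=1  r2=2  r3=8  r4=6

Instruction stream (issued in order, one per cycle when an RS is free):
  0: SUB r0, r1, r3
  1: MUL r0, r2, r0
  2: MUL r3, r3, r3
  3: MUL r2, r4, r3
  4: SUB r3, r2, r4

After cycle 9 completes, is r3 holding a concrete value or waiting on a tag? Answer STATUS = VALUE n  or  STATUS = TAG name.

STATUS = TAG Add1

cycle 1: issue SUB r0<-Add1 // r0:Add1,r1:1,r2:2,r3:8,r4:6
cycle 2: issue MUL r0<-Mul1 // r0:Mul1,r1:1,r2:2,r3:8,r4:6
cycle 3: issue MUL r3<-Mul2 // r0:Mul1,r1:1,r2:2,r3:Mul2,r4:6
cycle 4: CDB Add1=-7; stall // r0:Mul1,r1:1,r2:2,r3:Mul2,r4:6
cycle 5: stall // r0:Mul1,r1:1,r2:2,r3:Mul2,r4:6
cycle 6: stall // r0:Mul1,r1:1,r2:2,r3:Mul2,r4:6
cycle 7: CDB Mul2=64; issue MUL r2<-Mul2 // r0:Mul1,r1:1,r2:Mul2,r3:64,r4:6
cycle 8: CDB Mul1=-14; issue SUB r3<-Add1 // r0:-14,r1:1,r2:Mul2,r3:Add1,r4:6
cycle 9: - // r0:-14,r1:1,r2:Mul2,r3:Add1,r4:6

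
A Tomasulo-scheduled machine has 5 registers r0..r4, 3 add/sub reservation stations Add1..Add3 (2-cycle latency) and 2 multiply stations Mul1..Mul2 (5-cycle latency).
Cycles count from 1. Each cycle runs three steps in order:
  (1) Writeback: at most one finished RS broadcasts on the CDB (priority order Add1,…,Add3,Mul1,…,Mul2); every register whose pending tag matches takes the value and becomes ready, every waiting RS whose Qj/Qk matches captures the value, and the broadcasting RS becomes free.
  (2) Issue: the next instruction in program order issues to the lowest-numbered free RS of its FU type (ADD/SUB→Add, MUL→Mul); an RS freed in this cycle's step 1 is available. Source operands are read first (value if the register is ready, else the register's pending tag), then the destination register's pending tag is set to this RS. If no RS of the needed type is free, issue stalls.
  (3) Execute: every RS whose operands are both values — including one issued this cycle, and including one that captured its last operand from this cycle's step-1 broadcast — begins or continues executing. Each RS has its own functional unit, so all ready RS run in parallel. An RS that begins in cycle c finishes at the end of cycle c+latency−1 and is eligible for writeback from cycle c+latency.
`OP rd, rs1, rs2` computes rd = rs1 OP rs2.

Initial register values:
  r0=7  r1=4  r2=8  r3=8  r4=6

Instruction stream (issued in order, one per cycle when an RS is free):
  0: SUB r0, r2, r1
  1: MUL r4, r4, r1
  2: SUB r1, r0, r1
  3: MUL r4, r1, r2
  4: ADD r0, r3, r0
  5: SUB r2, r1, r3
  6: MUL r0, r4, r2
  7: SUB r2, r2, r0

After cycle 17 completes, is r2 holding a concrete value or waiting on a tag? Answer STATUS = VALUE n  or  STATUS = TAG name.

STATUS = VALUE -8

  c1: issue SUB r0<-Add1  regs: r0:Add1,r1:4,r2:8,r3:8,r4:6
  c2: issue MUL r4<-Mul1  regs: r0:Add1,r1:4,r2:8,r3:8,r4:Mul1
  c3: CDB Add1=4; issue SUB r1<-Add1  regs: r0:4,r1:Add1,r2:8,r3:8,r4:Mul1
  c4: issue MUL r4<-Mul2  regs: r0:4,r1:Add1,r2:8,r3:8,r4:Mul2
  c5: CDB Add1=0; issue ADD r0<-Add1  regs: r0:Add1,r1:0,r2:8,r3:8,r4:Mul2
  c6: issue SUB r2<-Add2  regs: r0:Add1,r1:0,r2:Add2,r3:8,r4:Mul2
  c7: CDB Add1=12; stall  regs: r0:12,r1:0,r2:Add2,r3:8,r4:Mul2
  c8: CDB Add2=-8; stall  regs: r0:12,r1:0,r2:-8,r3:8,r4:Mul2
  c9: CDB Mul1=24; issue MUL r0<-Mul1  regs: r0:Mul1,r1:0,r2:-8,r3:8,r4:Mul2
  c10: CDB Mul2=0; issue SUB r2<-Add1  regs: r0:Mul1,r1:0,r2:Add1,r3:8,r4:0
  c11: -  regs: r0:Mul1,r1:0,r2:Add1,r3:8,r4:0
  c12: -  regs: r0:Mul1,r1:0,r2:Add1,r3:8,r4:0
  c13: -  regs: r0:Mul1,r1:0,r2:Add1,r3:8,r4:0
  c14: -  regs: r0:Mul1,r1:0,r2:Add1,r3:8,r4:0
  c15: CDB Mul1=0  regs: r0:0,r1:0,r2:Add1,r3:8,r4:0
  c16: -  regs: r0:0,r1:0,r2:Add1,r3:8,r4:0
  c17: CDB Add1=-8  regs: r0:0,r1:0,r2:-8,r3:8,r4:0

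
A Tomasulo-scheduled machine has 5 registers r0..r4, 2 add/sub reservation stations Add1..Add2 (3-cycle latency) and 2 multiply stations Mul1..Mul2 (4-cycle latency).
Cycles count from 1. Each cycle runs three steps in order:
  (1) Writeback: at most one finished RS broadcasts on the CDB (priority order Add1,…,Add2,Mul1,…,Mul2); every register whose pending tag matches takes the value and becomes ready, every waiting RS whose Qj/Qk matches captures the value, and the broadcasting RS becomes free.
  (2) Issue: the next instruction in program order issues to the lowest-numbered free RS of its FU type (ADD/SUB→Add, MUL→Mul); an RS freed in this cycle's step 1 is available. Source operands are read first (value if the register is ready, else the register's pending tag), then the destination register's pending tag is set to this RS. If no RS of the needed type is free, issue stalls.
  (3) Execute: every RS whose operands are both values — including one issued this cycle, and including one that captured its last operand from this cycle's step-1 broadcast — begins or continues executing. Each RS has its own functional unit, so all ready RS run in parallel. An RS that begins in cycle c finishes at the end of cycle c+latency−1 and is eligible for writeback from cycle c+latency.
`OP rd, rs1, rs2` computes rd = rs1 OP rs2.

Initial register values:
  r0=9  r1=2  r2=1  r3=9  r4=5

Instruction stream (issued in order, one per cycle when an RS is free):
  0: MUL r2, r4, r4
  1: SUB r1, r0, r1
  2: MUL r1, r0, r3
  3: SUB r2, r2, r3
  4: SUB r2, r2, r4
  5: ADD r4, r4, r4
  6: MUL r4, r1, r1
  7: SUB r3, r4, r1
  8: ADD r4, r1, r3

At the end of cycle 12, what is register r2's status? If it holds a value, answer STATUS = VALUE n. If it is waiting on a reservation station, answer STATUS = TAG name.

c1: issue MUL r2<-Mul1 | r0:9,r1:2,r2:Mul1,r3:9,r4:5
c2: issue SUB r1<-Add1 | r0:9,r1:Add1,r2:Mul1,r3:9,r4:5
c3: issue MUL r1<-Mul2 | r0:9,r1:Mul2,r2:Mul1,r3:9,r4:5
c4: issue SUB r2<-Add2 | r0:9,r1:Mul2,r2:Add2,r3:9,r4:5
c5: CDB Add1=7; issue SUB r2<-Add1 | r0:9,r1:Mul2,r2:Add1,r3:9,r4:5
c6: CDB Mul1=25; stall | r0:9,r1:Mul2,r2:Add1,r3:9,r4:5
c7: CDB Mul2=81; stall | r0:9,r1:81,r2:Add1,r3:9,r4:5
c8: stall | r0:9,r1:81,r2:Add1,r3:9,r4:5
c9: CDB Add2=16; issue ADD r4<-Add2 | r0:9,r1:81,r2:Add1,r3:9,r4:Add2
c10: issue MUL r4<-Mul1 | r0:9,r1:81,r2:Add1,r3:9,r4:Mul1
c11: stall | r0:9,r1:81,r2:Add1,r3:9,r4:Mul1
c12: CDB Add1=11; issue SUB r3<-Add1 | r0:9,r1:81,r2:11,r3:Add1,r4:Mul1

STATUS = VALUE 11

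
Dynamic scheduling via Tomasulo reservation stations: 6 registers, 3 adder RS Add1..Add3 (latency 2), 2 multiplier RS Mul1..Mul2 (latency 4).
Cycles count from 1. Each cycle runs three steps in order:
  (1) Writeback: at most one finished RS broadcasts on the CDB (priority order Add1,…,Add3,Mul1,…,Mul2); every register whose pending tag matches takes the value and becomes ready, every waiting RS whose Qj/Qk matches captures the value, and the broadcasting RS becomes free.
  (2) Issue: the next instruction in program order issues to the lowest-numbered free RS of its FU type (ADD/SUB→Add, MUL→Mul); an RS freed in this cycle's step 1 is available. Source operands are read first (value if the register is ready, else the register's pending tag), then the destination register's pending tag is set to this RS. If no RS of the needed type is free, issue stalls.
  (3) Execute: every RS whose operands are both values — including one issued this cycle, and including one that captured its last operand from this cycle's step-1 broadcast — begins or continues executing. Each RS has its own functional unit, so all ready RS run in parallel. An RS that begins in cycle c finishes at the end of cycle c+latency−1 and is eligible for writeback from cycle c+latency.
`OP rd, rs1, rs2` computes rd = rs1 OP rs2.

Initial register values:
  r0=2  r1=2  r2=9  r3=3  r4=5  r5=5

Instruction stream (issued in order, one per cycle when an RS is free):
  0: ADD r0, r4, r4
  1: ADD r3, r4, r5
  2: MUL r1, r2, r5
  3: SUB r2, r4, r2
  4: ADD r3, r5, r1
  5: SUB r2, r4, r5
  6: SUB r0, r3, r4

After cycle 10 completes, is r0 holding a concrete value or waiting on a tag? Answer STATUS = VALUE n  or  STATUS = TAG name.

STATUS = TAG Add3

cycle 1: issue ADD r0<-Add1 // r0:Add1,r1:2,r2:9,r3:3,r4:5,r5:5
cycle 2: issue ADD r3<-Add2 // r0:Add1,r1:2,r2:9,r3:Add2,r4:5,r5:5
cycle 3: CDB Add1=10; issue MUL r1<-Mul1 // r0:10,r1:Mul1,r2:9,r3:Add2,r4:5,r5:5
cycle 4: CDB Add2=10; issue SUB r2<-Add1 // r0:10,r1:Mul1,r2:Add1,r3:10,r4:5,r5:5
cycle 5: issue ADD r3<-Add2 // r0:10,r1:Mul1,r2:Add1,r3:Add2,r4:5,r5:5
cycle 6: CDB Add1=-4; issue SUB r2<-Add1 // r0:10,r1:Mul1,r2:Add1,r3:Add2,r4:5,r5:5
cycle 7: CDB Mul1=45; issue SUB r0<-Add3 // r0:Add3,r1:45,r2:Add1,r3:Add2,r4:5,r5:5
cycle 8: CDB Add1=0 // r0:Add3,r1:45,r2:0,r3:Add2,r4:5,r5:5
cycle 9: CDB Add2=50 // r0:Add3,r1:45,r2:0,r3:50,r4:5,r5:5
cycle 10: - // r0:Add3,r1:45,r2:0,r3:50,r4:5,r5:5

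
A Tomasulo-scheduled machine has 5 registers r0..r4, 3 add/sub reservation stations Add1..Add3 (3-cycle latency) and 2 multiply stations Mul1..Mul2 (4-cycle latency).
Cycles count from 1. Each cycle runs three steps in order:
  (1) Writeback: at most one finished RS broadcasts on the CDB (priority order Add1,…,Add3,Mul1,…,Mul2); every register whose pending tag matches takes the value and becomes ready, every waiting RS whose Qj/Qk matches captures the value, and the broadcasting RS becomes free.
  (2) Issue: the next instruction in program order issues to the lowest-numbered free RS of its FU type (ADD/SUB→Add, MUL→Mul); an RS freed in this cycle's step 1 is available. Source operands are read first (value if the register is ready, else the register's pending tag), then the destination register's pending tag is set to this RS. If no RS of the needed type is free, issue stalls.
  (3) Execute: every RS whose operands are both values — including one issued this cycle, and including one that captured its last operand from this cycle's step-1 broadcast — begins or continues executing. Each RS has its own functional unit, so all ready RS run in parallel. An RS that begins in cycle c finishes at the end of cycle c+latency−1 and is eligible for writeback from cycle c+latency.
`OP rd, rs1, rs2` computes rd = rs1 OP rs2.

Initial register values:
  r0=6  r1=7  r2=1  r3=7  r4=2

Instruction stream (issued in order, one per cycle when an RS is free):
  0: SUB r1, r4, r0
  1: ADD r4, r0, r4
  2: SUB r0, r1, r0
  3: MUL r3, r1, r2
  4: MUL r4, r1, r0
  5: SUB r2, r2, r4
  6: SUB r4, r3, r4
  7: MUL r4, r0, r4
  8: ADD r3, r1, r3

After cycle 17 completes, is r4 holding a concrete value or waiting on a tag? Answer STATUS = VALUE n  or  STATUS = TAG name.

STATUS = TAG Mul1

  c1: issue SUB r1<-Add1  regs: r0:6,r1:Add1,r2:1,r3:7,r4:2
  c2: issue ADD r4<-Add2  regs: r0:6,r1:Add1,r2:1,r3:7,r4:Add2
  c3: issue SUB r0<-Add3  regs: r0:Add3,r1:Add1,r2:1,r3:7,r4:Add2
  c4: CDB Add1=-4; issue MUL r3<-Mul1  regs: r0:Add3,r1:-4,r2:1,r3:Mul1,r4:Add2
  c5: CDB Add2=8; issue MUL r4<-Mul2  regs: r0:Add3,r1:-4,r2:1,r3:Mul1,r4:Mul2
  c6: issue SUB r2<-Add1  regs: r0:Add3,r1:-4,r2:Add1,r3:Mul1,r4:Mul2
  c7: CDB Add3=-10; issue SUB r4<-Add2  regs: r0:-10,r1:-4,r2:Add1,r3:Mul1,r4:Add2
  c8: CDB Mul1=-4; issue MUL r4<-Mul1  regs: r0:-10,r1:-4,r2:Add1,r3:-4,r4:Mul1
  c9: issue ADD r3<-Add3  regs: r0:-10,r1:-4,r2:Add1,r3:Add3,r4:Mul1
  c10: -  regs: r0:-10,r1:-4,r2:Add1,r3:Add3,r4:Mul1
  c11: CDB Mul2=40  regs: r0:-10,r1:-4,r2:Add1,r3:Add3,r4:Mul1
  c12: CDB Add3=-8  regs: r0:-10,r1:-4,r2:Add1,r3:-8,r4:Mul1
  c13: -  regs: r0:-10,r1:-4,r2:Add1,r3:-8,r4:Mul1
  c14: CDB Add1=-39  regs: r0:-10,r1:-4,r2:-39,r3:-8,r4:Mul1
  c15: CDB Add2=-44  regs: r0:-10,r1:-4,r2:-39,r3:-8,r4:Mul1
  c16: -  regs: r0:-10,r1:-4,r2:-39,r3:-8,r4:Mul1
  c17: -  regs: r0:-10,r1:-4,r2:-39,r3:-8,r4:Mul1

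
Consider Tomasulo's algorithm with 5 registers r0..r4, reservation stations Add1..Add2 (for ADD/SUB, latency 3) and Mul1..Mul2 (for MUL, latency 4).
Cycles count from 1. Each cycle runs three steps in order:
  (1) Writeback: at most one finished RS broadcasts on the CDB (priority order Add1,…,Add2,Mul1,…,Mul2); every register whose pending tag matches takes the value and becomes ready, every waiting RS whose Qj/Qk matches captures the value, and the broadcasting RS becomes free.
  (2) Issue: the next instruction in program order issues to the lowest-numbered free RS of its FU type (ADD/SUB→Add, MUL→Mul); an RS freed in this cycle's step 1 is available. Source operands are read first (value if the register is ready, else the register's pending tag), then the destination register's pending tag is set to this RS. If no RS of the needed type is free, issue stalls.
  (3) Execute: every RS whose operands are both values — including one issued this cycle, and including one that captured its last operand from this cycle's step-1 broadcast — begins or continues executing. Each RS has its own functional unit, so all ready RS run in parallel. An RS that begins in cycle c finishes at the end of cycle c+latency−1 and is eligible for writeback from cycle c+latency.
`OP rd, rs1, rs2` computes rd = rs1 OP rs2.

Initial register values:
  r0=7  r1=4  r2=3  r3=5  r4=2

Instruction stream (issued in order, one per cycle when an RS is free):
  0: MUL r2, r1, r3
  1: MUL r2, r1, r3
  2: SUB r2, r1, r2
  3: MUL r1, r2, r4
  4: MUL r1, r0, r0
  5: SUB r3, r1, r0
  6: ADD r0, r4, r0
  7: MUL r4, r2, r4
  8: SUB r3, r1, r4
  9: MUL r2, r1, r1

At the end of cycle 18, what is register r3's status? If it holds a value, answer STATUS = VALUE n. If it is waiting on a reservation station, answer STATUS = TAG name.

c1: issue MUL r2<-Mul1 | r0:7,r1:4,r2:Mul1,r3:5,r4:2
c2: issue MUL r2<-Mul2 | r0:7,r1:4,r2:Mul2,r3:5,r4:2
c3: issue SUB r2<-Add1 | r0:7,r1:4,r2:Add1,r3:5,r4:2
c4: stall | r0:7,r1:4,r2:Add1,r3:5,r4:2
c5: CDB Mul1=20; issue MUL r1<-Mul1 | r0:7,r1:Mul1,r2:Add1,r3:5,r4:2
c6: CDB Mul2=20; issue MUL r1<-Mul2 | r0:7,r1:Mul2,r2:Add1,r3:5,r4:2
c7: issue SUB r3<-Add2 | r0:7,r1:Mul2,r2:Add1,r3:Add2,r4:2
c8: stall | r0:7,r1:Mul2,r2:Add1,r3:Add2,r4:2
c9: CDB Add1=-16; issue ADD r0<-Add1 | r0:Add1,r1:Mul2,r2:-16,r3:Add2,r4:2
c10: CDB Mul2=49; issue MUL r4<-Mul2 | r0:Add1,r1:49,r2:-16,r3:Add2,r4:Mul2
c11: stall | r0:Add1,r1:49,r2:-16,r3:Add2,r4:Mul2
c12: CDB Add1=9; issue SUB r3<-Add1 | r0:9,r1:49,r2:-16,r3:Add1,r4:Mul2
c13: CDB Add2=42; stall | r0:9,r1:49,r2:-16,r3:Add1,r4:Mul2
c14: CDB Mul1=-32; issue MUL r2<-Mul1 | r0:9,r1:49,r2:Mul1,r3:Add1,r4:Mul2
c15: CDB Mul2=-32 | r0:9,r1:49,r2:Mul1,r3:Add1,r4:-32
c16: - | r0:9,r1:49,r2:Mul1,r3:Add1,r4:-32
c17: - | r0:9,r1:49,r2:Mul1,r3:Add1,r4:-32
c18: CDB Add1=81 | r0:9,r1:49,r2:Mul1,r3:81,r4:-32

STATUS = VALUE 81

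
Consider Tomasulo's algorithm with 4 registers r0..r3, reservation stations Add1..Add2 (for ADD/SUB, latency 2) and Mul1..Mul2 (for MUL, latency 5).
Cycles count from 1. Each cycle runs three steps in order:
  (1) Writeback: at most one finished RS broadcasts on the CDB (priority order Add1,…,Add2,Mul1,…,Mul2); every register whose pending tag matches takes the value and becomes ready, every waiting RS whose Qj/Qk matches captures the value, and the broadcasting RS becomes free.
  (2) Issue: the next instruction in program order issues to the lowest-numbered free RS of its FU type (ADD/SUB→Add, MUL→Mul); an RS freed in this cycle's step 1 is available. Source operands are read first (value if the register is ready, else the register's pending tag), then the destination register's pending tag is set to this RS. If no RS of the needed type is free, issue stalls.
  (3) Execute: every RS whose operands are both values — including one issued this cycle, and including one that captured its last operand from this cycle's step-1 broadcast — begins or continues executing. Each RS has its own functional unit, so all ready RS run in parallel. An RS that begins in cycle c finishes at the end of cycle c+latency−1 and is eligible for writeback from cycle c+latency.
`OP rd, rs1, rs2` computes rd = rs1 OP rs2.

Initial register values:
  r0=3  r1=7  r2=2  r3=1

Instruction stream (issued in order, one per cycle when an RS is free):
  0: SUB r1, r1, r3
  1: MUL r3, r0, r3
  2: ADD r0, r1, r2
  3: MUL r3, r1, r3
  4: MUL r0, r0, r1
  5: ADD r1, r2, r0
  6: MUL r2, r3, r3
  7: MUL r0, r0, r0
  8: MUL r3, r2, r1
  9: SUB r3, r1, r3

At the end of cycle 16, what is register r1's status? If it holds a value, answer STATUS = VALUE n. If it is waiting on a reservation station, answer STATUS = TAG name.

STATUS = VALUE 50

c1: issue SUB r1<-Add1 | r0:3,r1:Add1,r2:2,r3:1
c2: issue MUL r3<-Mul1 | r0:3,r1:Add1,r2:2,r3:Mul1
c3: CDB Add1=6; issue ADD r0<-Add1 | r0:Add1,r1:6,r2:2,r3:Mul1
c4: issue MUL r3<-Mul2 | r0:Add1,r1:6,r2:2,r3:Mul2
c5: CDB Add1=8; stall | r0:8,r1:6,r2:2,r3:Mul2
c6: stall | r0:8,r1:6,r2:2,r3:Mul2
c7: CDB Mul1=3; issue MUL r0<-Mul1 | r0:Mul1,r1:6,r2:2,r3:Mul2
c8: issue ADD r1<-Add1 | r0:Mul1,r1:Add1,r2:2,r3:Mul2
c9: stall | r0:Mul1,r1:Add1,r2:2,r3:Mul2
c10: stall | r0:Mul1,r1:Add1,r2:2,r3:Mul2
c11: stall | r0:Mul1,r1:Add1,r2:2,r3:Mul2
c12: CDB Mul1=48; issue MUL r2<-Mul1 | r0:48,r1:Add1,r2:Mul1,r3:Mul2
c13: CDB Mul2=18; issue MUL r0<-Mul2 | r0:Mul2,r1:Add1,r2:Mul1,r3:18
c14: CDB Add1=50; stall | r0:Mul2,r1:50,r2:Mul1,r3:18
c15: stall | r0:Mul2,r1:50,r2:Mul1,r3:18
c16: stall | r0:Mul2,r1:50,r2:Mul1,r3:18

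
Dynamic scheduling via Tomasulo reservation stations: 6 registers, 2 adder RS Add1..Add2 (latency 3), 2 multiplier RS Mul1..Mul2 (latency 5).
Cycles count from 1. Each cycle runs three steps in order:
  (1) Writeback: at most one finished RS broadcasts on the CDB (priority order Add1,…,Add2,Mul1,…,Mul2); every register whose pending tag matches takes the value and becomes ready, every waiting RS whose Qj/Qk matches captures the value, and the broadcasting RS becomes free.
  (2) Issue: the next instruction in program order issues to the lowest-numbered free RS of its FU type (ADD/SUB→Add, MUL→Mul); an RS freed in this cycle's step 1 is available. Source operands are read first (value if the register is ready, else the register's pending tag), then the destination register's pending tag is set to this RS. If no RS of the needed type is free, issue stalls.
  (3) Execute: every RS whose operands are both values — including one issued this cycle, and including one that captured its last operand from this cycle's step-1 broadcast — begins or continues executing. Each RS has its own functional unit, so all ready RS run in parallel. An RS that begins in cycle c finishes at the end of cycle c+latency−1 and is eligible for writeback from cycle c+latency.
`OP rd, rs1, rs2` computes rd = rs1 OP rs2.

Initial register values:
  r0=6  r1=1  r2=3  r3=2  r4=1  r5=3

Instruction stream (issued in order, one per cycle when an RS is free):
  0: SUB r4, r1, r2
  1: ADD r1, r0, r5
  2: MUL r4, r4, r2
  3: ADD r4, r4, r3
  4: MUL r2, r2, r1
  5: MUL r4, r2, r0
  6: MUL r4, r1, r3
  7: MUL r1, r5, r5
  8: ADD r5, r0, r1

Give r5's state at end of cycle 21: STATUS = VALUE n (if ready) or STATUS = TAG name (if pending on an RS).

c1: issue SUB r4<-Add1 | r0:6,r1:1,r2:3,r3:2,r4:Add1,r5:3
c2: issue ADD r1<-Add2 | r0:6,r1:Add2,r2:3,r3:2,r4:Add1,r5:3
c3: issue MUL r4<-Mul1 | r0:6,r1:Add2,r2:3,r3:2,r4:Mul1,r5:3
c4: CDB Add1=-2; issue ADD r4<-Add1 | r0:6,r1:Add2,r2:3,r3:2,r4:Add1,r5:3
c5: CDB Add2=9; issue MUL r2<-Mul2 | r0:6,r1:9,r2:Mul2,r3:2,r4:Add1,r5:3
c6: stall | r0:6,r1:9,r2:Mul2,r3:2,r4:Add1,r5:3
c7: stall | r0:6,r1:9,r2:Mul2,r3:2,r4:Add1,r5:3
c8: stall | r0:6,r1:9,r2:Mul2,r3:2,r4:Add1,r5:3
c9: CDB Mul1=-6; issue MUL r4<-Mul1 | r0:6,r1:9,r2:Mul2,r3:2,r4:Mul1,r5:3
c10: CDB Mul2=27; issue MUL r4<-Mul2 | r0:6,r1:9,r2:27,r3:2,r4:Mul2,r5:3
c11: stall | r0:6,r1:9,r2:27,r3:2,r4:Mul2,r5:3
c12: CDB Add1=-4; stall | r0:6,r1:9,r2:27,r3:2,r4:Mul2,r5:3
c13: stall | r0:6,r1:9,r2:27,r3:2,r4:Mul2,r5:3
c14: stall | r0:6,r1:9,r2:27,r3:2,r4:Mul2,r5:3
c15: CDB Mul1=162; issue MUL r1<-Mul1 | r0:6,r1:Mul1,r2:27,r3:2,r4:Mul2,r5:3
c16: CDB Mul2=18; issue ADD r5<-Add1 | r0:6,r1:Mul1,r2:27,r3:2,r4:18,r5:Add1
c17: - | r0:6,r1:Mul1,r2:27,r3:2,r4:18,r5:Add1
c18: - | r0:6,r1:Mul1,r2:27,r3:2,r4:18,r5:Add1
c19: - | r0:6,r1:Mul1,r2:27,r3:2,r4:18,r5:Add1
c20: CDB Mul1=9 | r0:6,r1:9,r2:27,r3:2,r4:18,r5:Add1
c21: - | r0:6,r1:9,r2:27,r3:2,r4:18,r5:Add1

STATUS = TAG Add1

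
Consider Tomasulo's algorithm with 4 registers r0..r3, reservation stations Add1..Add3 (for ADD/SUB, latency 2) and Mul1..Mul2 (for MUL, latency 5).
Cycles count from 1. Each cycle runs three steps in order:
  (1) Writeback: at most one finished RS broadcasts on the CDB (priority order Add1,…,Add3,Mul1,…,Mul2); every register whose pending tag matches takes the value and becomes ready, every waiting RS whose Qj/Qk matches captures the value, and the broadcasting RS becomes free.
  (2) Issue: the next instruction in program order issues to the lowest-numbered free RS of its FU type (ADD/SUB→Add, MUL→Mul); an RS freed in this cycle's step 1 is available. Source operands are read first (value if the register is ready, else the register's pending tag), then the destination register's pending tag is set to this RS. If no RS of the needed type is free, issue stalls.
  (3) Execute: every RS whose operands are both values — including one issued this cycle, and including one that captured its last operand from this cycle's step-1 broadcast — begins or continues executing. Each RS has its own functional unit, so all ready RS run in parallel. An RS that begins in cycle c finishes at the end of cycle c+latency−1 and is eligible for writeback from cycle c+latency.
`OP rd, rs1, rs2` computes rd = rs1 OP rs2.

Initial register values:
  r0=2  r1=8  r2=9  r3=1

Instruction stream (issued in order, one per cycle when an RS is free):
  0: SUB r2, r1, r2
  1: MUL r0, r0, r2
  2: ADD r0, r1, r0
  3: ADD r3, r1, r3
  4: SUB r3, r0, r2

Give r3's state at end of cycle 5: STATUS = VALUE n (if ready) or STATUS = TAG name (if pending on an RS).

c1: issue SUB r2<-Add1 | r0:2,r1:8,r2:Add1,r3:1
c2: issue MUL r0<-Mul1 | r0:Mul1,r1:8,r2:Add1,r3:1
c3: CDB Add1=-1; issue ADD r0<-Add1 | r0:Add1,r1:8,r2:-1,r3:1
c4: issue ADD r3<-Add2 | r0:Add1,r1:8,r2:-1,r3:Add2
c5: issue SUB r3<-Add3 | r0:Add1,r1:8,r2:-1,r3:Add3

STATUS = TAG Add3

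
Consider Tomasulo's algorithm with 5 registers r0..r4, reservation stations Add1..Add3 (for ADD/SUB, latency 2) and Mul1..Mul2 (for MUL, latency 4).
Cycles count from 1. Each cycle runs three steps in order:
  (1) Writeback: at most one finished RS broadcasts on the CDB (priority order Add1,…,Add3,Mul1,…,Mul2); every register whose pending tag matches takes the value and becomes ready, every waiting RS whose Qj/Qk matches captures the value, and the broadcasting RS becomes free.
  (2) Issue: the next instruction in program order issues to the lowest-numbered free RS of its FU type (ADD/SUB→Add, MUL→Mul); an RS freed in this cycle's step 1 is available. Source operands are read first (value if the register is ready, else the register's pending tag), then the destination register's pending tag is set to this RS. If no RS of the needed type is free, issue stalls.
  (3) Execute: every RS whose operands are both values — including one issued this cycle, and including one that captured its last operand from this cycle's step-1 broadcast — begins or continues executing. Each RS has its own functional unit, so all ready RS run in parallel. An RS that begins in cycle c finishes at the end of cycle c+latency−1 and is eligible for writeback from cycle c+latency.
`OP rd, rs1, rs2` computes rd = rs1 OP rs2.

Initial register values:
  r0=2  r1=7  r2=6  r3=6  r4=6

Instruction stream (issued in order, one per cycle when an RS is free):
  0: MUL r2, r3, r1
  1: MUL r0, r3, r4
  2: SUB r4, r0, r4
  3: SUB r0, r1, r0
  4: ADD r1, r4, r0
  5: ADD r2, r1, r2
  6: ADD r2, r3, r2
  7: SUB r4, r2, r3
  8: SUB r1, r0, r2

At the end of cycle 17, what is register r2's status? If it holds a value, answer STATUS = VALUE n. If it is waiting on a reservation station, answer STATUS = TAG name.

STATUS = VALUE 49

  c1: issue MUL r2<-Mul1  regs: r0:2,r1:7,r2:Mul1,r3:6,r4:6
  c2: issue MUL r0<-Mul2  regs: r0:Mul2,r1:7,r2:Mul1,r3:6,r4:6
  c3: issue SUB r4<-Add1  regs: r0:Mul2,r1:7,r2:Mul1,r3:6,r4:Add1
  c4: issue SUB r0<-Add2  regs: r0:Add2,r1:7,r2:Mul1,r3:6,r4:Add1
  c5: CDB Mul1=42; issue ADD r1<-Add3  regs: r0:Add2,r1:Add3,r2:42,r3:6,r4:Add1
  c6: CDB Mul2=36; stall  regs: r0:Add2,r1:Add3,r2:42,r3:6,r4:Add1
  c7: stall  regs: r0:Add2,r1:Add3,r2:42,r3:6,r4:Add1
  c8: CDB Add1=30; issue ADD r2<-Add1  regs: r0:Add2,r1:Add3,r2:Add1,r3:6,r4:30
  c9: CDB Add2=-29; issue ADD r2<-Add2  regs: r0:-29,r1:Add3,r2:Add2,r3:6,r4:30
  c10: stall  regs: r0:-29,r1:Add3,r2:Add2,r3:6,r4:30
  c11: CDB Add3=1; issue SUB r4<-Add3  regs: r0:-29,r1:1,r2:Add2,r3:6,r4:Add3
  c12: stall  regs: r0:-29,r1:1,r2:Add2,r3:6,r4:Add3
  c13: CDB Add1=43; issue SUB r1<-Add1  regs: r0:-29,r1:Add1,r2:Add2,r3:6,r4:Add3
  c14: -  regs: r0:-29,r1:Add1,r2:Add2,r3:6,r4:Add3
  c15: CDB Add2=49  regs: r0:-29,r1:Add1,r2:49,r3:6,r4:Add3
  c16: -  regs: r0:-29,r1:Add1,r2:49,r3:6,r4:Add3
  c17: CDB Add1=-78  regs: r0:-29,r1:-78,r2:49,r3:6,r4:Add3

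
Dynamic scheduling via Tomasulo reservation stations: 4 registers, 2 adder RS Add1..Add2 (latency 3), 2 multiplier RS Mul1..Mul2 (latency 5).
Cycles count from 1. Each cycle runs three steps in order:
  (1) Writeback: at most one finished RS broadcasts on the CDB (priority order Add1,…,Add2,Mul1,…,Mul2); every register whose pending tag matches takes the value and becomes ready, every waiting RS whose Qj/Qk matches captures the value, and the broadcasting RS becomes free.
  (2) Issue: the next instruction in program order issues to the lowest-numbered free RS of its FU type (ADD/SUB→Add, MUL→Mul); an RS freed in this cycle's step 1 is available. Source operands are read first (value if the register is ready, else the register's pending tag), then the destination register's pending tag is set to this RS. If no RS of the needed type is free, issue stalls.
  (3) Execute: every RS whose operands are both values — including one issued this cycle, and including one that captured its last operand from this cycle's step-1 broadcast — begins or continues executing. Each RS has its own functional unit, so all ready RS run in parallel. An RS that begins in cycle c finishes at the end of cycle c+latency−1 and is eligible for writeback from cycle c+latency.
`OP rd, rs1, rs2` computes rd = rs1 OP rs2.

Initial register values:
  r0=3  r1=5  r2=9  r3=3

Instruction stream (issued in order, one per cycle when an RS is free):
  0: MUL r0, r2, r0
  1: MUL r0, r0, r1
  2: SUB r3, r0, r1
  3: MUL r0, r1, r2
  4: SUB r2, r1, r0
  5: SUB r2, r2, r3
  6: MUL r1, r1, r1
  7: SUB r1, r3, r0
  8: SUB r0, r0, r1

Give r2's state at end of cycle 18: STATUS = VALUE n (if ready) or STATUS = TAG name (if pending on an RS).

  c1: issue MUL r0<-Mul1  regs: r0:Mul1,r1:5,r2:9,r3:3
  c2: issue MUL r0<-Mul2  regs: r0:Mul2,r1:5,r2:9,r3:3
  c3: issue SUB r3<-Add1  regs: r0:Mul2,r1:5,r2:9,r3:Add1
  c4: stall  regs: r0:Mul2,r1:5,r2:9,r3:Add1
  c5: stall  regs: r0:Mul2,r1:5,r2:9,r3:Add1
  c6: CDB Mul1=27; issue MUL r0<-Mul1  regs: r0:Mul1,r1:5,r2:9,r3:Add1
  c7: issue SUB r2<-Add2  regs: r0:Mul1,r1:5,r2:Add2,r3:Add1
  c8: stall  regs: r0:Mul1,r1:5,r2:Add2,r3:Add1
  c9: stall  regs: r0:Mul1,r1:5,r2:Add2,r3:Add1
  c10: stall  regs: r0:Mul1,r1:5,r2:Add2,r3:Add1
  c11: CDB Mul1=45; stall  regs: r0:45,r1:5,r2:Add2,r3:Add1
  c12: CDB Mul2=135; stall  regs: r0:45,r1:5,r2:Add2,r3:Add1
  c13: stall  regs: r0:45,r1:5,r2:Add2,r3:Add1
  c14: CDB Add2=-40; issue SUB r2<-Add2  regs: r0:45,r1:5,r2:Add2,r3:Add1
  c15: CDB Add1=130; issue MUL r1<-Mul1  regs: r0:45,r1:Mul1,r2:Add2,r3:130
  c16: issue SUB r1<-Add1  regs: r0:45,r1:Add1,r2:Add2,r3:130
  c17: stall  regs: r0:45,r1:Add1,r2:Add2,r3:130
  c18: CDB Add2=-170; issue SUB r0<-Add2  regs: r0:Add2,r1:Add1,r2:-170,r3:130

STATUS = VALUE -170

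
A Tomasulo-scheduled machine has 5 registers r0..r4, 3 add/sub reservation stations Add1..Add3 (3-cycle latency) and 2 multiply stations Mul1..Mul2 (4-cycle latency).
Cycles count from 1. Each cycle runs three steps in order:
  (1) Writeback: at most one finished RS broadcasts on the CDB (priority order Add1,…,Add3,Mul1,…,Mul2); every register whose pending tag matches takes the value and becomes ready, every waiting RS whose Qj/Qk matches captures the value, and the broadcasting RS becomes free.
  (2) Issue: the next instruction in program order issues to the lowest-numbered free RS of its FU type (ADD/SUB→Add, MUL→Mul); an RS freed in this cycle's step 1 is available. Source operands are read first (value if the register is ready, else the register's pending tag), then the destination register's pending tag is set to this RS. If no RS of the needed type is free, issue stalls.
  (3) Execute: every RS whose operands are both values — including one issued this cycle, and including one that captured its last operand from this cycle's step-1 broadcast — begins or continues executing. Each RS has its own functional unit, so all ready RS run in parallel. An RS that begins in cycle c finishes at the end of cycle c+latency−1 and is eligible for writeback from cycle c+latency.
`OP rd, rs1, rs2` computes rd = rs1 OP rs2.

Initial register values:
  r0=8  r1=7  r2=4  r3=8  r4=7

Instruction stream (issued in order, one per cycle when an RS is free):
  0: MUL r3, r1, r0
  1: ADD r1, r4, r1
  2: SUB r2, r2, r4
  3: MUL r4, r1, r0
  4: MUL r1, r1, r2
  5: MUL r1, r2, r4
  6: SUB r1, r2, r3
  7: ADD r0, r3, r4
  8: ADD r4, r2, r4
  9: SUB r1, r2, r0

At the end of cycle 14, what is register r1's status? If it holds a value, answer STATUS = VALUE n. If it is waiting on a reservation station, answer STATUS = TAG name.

STATUS = TAG Add1

cycle 1: issue MUL r3<-Mul1 // r0:8,r1:7,r2:4,r3:Mul1,r4:7
cycle 2: issue ADD r1<-Add1 // r0:8,r1:Add1,r2:4,r3:Mul1,r4:7
cycle 3: issue SUB r2<-Add2 // r0:8,r1:Add1,r2:Add2,r3:Mul1,r4:7
cycle 4: issue MUL r4<-Mul2 // r0:8,r1:Add1,r2:Add2,r3:Mul1,r4:Mul2
cycle 5: CDB Add1=14; stall // r0:8,r1:14,r2:Add2,r3:Mul1,r4:Mul2
cycle 6: CDB Add2=-3; stall // r0:8,r1:14,r2:-3,r3:Mul1,r4:Mul2
cycle 7: CDB Mul1=56; issue MUL r1<-Mul1 // r0:8,r1:Mul1,r2:-3,r3:56,r4:Mul2
cycle 8: stall // r0:8,r1:Mul1,r2:-3,r3:56,r4:Mul2
cycle 9: CDB Mul2=112; issue MUL r1<-Mul2 // r0:8,r1:Mul2,r2:-3,r3:56,r4:112
cycle 10: issue SUB r1<-Add1 // r0:8,r1:Add1,r2:-3,r3:56,r4:112
cycle 11: CDB Mul1=-42; issue ADD r0<-Add2 // r0:Add2,r1:Add1,r2:-3,r3:56,r4:112
cycle 12: issue ADD r4<-Add3 // r0:Add2,r1:Add1,r2:-3,r3:56,r4:Add3
cycle 13: CDB Add1=-59; issue SUB r1<-Add1 // r0:Add2,r1:Add1,r2:-3,r3:56,r4:Add3
cycle 14: CDB Add2=168 // r0:168,r1:Add1,r2:-3,r3:56,r4:Add3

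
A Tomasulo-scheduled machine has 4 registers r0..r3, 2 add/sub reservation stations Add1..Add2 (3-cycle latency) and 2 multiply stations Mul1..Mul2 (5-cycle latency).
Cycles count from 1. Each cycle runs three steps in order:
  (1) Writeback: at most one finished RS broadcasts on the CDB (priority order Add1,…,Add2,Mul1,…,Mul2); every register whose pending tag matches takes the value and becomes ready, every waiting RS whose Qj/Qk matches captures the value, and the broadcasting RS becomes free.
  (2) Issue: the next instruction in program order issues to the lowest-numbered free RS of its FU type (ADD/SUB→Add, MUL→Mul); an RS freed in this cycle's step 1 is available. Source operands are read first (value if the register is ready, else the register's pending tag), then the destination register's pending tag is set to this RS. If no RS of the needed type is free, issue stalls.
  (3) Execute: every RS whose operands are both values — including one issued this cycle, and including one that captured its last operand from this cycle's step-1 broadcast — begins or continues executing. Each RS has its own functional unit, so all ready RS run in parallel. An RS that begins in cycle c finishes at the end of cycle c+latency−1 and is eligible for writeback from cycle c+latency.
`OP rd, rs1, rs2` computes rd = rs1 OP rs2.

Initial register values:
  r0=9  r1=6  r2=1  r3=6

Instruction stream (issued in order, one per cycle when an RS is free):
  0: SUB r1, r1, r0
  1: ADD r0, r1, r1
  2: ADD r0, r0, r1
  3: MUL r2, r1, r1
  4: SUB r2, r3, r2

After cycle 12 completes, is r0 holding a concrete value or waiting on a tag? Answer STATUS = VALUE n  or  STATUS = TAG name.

cycle 1: issue SUB r1<-Add1 // r0:9,r1:Add1,r2:1,r3:6
cycle 2: issue ADD r0<-Add2 // r0:Add2,r1:Add1,r2:1,r3:6
cycle 3: stall // r0:Add2,r1:Add1,r2:1,r3:6
cycle 4: CDB Add1=-3; issue ADD r0<-Add1 // r0:Add1,r1:-3,r2:1,r3:6
cycle 5: issue MUL r2<-Mul1 // r0:Add1,r1:-3,r2:Mul1,r3:6
cycle 6: stall // r0:Add1,r1:-3,r2:Mul1,r3:6
cycle 7: CDB Add2=-6; issue SUB r2<-Add2 // r0:Add1,r1:-3,r2:Add2,r3:6
cycle 8: - // r0:Add1,r1:-3,r2:Add2,r3:6
cycle 9: - // r0:Add1,r1:-3,r2:Add2,r3:6
cycle 10: CDB Add1=-9 // r0:-9,r1:-3,r2:Add2,r3:6
cycle 11: CDB Mul1=9 // r0:-9,r1:-3,r2:Add2,r3:6
cycle 12: - // r0:-9,r1:-3,r2:Add2,r3:6

STATUS = VALUE -9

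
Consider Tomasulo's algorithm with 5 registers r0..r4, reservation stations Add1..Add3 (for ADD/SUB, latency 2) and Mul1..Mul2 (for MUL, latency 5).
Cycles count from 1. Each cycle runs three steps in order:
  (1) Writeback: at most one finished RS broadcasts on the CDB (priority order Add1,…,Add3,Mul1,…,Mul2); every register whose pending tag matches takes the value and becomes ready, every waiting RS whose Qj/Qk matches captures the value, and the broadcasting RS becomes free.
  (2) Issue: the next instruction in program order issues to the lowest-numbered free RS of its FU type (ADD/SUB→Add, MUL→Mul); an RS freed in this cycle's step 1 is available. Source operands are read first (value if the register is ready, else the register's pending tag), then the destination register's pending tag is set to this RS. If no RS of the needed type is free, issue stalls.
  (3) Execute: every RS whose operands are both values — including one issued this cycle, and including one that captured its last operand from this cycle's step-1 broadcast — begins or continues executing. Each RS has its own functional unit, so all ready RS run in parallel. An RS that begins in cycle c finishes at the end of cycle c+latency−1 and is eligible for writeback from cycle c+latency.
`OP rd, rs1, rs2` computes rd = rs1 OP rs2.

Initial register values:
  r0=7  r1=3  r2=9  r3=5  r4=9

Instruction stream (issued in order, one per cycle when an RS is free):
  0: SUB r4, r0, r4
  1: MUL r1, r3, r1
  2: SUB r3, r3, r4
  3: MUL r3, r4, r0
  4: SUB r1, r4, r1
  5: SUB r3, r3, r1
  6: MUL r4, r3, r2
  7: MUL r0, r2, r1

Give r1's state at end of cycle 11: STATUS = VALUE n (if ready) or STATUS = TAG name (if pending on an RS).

c1: issue SUB r4<-Add1 | r0:7,r1:3,r2:9,r3:5,r4:Add1
c2: issue MUL r1<-Mul1 | r0:7,r1:Mul1,r2:9,r3:5,r4:Add1
c3: CDB Add1=-2; issue SUB r3<-Add1 | r0:7,r1:Mul1,r2:9,r3:Add1,r4:-2
c4: issue MUL r3<-Mul2 | r0:7,r1:Mul1,r2:9,r3:Mul2,r4:-2
c5: CDB Add1=7; issue SUB r1<-Add1 | r0:7,r1:Add1,r2:9,r3:Mul2,r4:-2
c6: issue SUB r3<-Add2 | r0:7,r1:Add1,r2:9,r3:Add2,r4:-2
c7: CDB Mul1=15; issue MUL r4<-Mul1 | r0:7,r1:Add1,r2:9,r3:Add2,r4:Mul1
c8: stall | r0:7,r1:Add1,r2:9,r3:Add2,r4:Mul1
c9: CDB Add1=-17; stall | r0:7,r1:-17,r2:9,r3:Add2,r4:Mul1
c10: CDB Mul2=-14; issue MUL r0<-Mul2 | r0:Mul2,r1:-17,r2:9,r3:Add2,r4:Mul1
c11: - | r0:Mul2,r1:-17,r2:9,r3:Add2,r4:Mul1

STATUS = VALUE -17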